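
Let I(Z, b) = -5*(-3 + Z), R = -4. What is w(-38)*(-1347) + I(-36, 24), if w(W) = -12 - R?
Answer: 10971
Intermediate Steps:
I(Z, b) = 15 - 5*Z
w(W) = -8 (w(W) = -12 - 1*(-4) = -12 + 4 = -8)
w(-38)*(-1347) + I(-36, 24) = -8*(-1347) + (15 - 5*(-36)) = 10776 + (15 + 180) = 10776 + 195 = 10971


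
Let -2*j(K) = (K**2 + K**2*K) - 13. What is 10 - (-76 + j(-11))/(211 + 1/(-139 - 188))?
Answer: 1029703/137992 ≈ 7.4621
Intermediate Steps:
j(K) = 13/2 - K**2/2 - K**3/2 (j(K) = -((K**2 + K**2*K) - 13)/2 = -((K**2 + K**3) - 13)/2 = -(-13 + K**2 + K**3)/2 = 13/2 - K**2/2 - K**3/2)
10 - (-76 + j(-11))/(211 + 1/(-139 - 188)) = 10 - (-76 + (13/2 - 1/2*(-11)**2 - 1/2*(-11)**3))/(211 + 1/(-139 - 188)) = 10 - (-76 + (13/2 - 1/2*121 - 1/2*(-1331)))/(211 + 1/(-327)) = 10 - (-76 + (13/2 - 121/2 + 1331/2))/(211 - 1/327) = 10 - (-76 + 1223/2)/68996/327 = 10 - 1071*327/(2*68996) = 10 - 1*350217/137992 = 10 - 350217/137992 = 1029703/137992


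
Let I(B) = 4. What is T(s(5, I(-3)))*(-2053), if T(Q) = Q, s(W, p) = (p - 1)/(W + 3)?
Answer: -6159/8 ≈ -769.88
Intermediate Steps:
s(W, p) = (-1 + p)/(3 + W)
T(s(5, I(-3)))*(-2053) = ((-1 + 4)/(3 + 5))*(-2053) = (3/8)*(-2053) = -6159/8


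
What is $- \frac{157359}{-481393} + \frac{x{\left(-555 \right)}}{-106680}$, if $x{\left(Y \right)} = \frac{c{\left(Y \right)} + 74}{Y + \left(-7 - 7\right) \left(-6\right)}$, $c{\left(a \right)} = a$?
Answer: $\frac{7906472824487}{24188207468040} \approx 0.32687$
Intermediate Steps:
$x{\left(Y \right)} = \frac{74 + Y}{84 + Y}$ ($x{\left(Y \right)} = \frac{Y + 74}{Y + \left(-7 - 7\right) \left(-6\right)} = \frac{74 + Y}{Y - -84} = \frac{74 + Y}{Y + 84} = \frac{74 + Y}{84 + Y}$)
$- \frac{157359}{-481393} + \frac{x{\left(-555 \right)}}{-106680} = - \frac{157359}{-481393} + \frac{\frac{1}{84 - 555} \left(74 - 555\right)}{-106680} = \left(-157359\right) \left(- \frac{1}{481393}\right) + \frac{1}{-471} \left(-481\right) \left(- \frac{1}{106680}\right) = \frac{157359}{481393} + \left(- \frac{1}{471}\right) \left(-481\right) \left(- \frac{1}{106680}\right) = \frac{157359}{481393} + \frac{481}{471} \left(- \frac{1}{106680}\right) = \frac{157359}{481393} - \frac{481}{50246280} = \frac{7906472824487}{24188207468040}$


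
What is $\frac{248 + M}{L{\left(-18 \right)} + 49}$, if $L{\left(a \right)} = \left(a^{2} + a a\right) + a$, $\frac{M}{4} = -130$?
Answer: $- \frac{272}{679} \approx -0.40059$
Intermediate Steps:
$M = -520$ ($M = 4 \left(-130\right) = -520$)
$L{\left(a \right)} = a + 2 a^{2}$ ($L{\left(a \right)} = \left(a^{2} + a^{2}\right) + a = 2 a^{2} + a = a + 2 a^{2}$)
$\frac{248 + M}{L{\left(-18 \right)} + 49} = \frac{248 - 520}{- 18 \left(1 + 2 \left(-18\right)\right) + 49} = - \frac{272}{- 18 \left(1 - 36\right) + 49} = - \frac{272}{\left(-18\right) \left(-35\right) + 49} = - \frac{272}{630 + 49} = - \frac{272}{679}$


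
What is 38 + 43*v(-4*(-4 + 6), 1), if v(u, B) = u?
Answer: -306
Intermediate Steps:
38 + 43*v(-4*(-4 + 6), 1) = 38 + 43*(-4*(-4 + 6)) = 38 + 43*(-4*2) = 38 + 43*(-8) = 38 - 344 = -306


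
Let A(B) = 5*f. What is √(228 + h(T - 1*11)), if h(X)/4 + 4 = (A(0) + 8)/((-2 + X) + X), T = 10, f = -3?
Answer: √219 ≈ 14.799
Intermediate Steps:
A(B) = -15 (A(B) = 5*(-3) = -15)
h(X) = -16 - 28/(-2 + 2*X) (h(X) = -16 + 4*((-15 + 8)/((-2 + X) + X)) = -16 + 4*(-7/(-2 + 2*X)) = -16 - 28/(-2 + 2*X))
√(228 + h(T - 1*11)) = √(228 + 2*(1 - 8*(10 - 1*11))/(-1 + (10 - 1*11))) = √(228 + 2*(1 - 8*(10 - 11))/(-1 + (10 - 11))) = √(228 + 2*(1 - 8*(-1))/(-1 - 1)) = √(228 + 2*(1 + 8)/(-2)) = √(228 + 2*(-½)*9) = √(228 - 9) = √219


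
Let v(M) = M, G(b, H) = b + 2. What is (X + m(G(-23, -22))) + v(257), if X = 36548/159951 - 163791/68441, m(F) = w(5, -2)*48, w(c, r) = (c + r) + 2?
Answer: 5417064423754/10947206391 ≈ 494.84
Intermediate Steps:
G(b, H) = 2 + b
w(c, r) = 2 + c + r
m(F) = 240 (m(F) = (2 + 5 - 2)*48 = 5*48 = 240)
X = -23697152573/10947206391 (X = 36548*(1/159951) - 163791*1/68441 = 36548/159951 - 163791/68441 = -23697152573/10947206391 ≈ -2.1647)
(X + m(G(-23, -22))) + v(257) = (-23697152573/10947206391 + 240) + 257 = 2603632381267/10947206391 + 257 = 5417064423754/10947206391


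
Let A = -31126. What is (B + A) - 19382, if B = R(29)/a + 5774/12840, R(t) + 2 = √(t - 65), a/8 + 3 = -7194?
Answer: -64824673016/1283465 - I/9596 ≈ -50508.0 - 0.00010421*I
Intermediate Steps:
a = -57576 (a = -24 + 8*(-7194) = -24 - 57552 = -57576)
R(t) = -2 + √(-65 + t) (R(t) = -2 + √(t - 65) = -2 + √(-65 + t))
B = 577204/1283465 - I/9596 (B = (-2 + √(-65 + 29))/(-57576) + 5774/12840 = (-2 + √(-36))*(-1/57576) + 5774*(1/12840) = (-2 + 6*I)*(-1/57576) + 2887/6420 = (1/28788 - I/9596) + 2887/6420 = 577204/1283465 - I/9596 ≈ 0.44972 - 0.00010421*I)
(B + A) - 19382 = ((577204/1283465 - I/9596) - 31126) - 19382 = (-39948554386/1283465 - I/9596) - 19382 = -64824673016/1283465 - I/9596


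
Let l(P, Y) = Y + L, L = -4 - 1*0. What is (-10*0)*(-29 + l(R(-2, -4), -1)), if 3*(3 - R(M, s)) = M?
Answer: 0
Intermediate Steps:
R(M, s) = 3 - M/3
L = -4 (L = -4 + 0 = -4)
l(P, Y) = -4 + Y (l(P, Y) = Y - 4 = -4 + Y)
(-10*0)*(-29 + l(R(-2, -4), -1)) = (-10*0)*(-29 + (-4 - 1)) = 0*(-29 - 5) = 0*(-34) = 0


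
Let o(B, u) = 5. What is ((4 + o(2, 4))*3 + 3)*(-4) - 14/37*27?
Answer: -4818/37 ≈ -130.22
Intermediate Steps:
((4 + o(2, 4))*3 + 3)*(-4) - 14/37*27 = ((4 + 5)*3 + 3)*(-4) - 14/37*27 = (9*3 + 3)*(-4) - 14*1/37*27 = (27 + 3)*(-4) - 14/37*27 = 30*(-4) - 378/37 = -120 - 378/37 = -4818/37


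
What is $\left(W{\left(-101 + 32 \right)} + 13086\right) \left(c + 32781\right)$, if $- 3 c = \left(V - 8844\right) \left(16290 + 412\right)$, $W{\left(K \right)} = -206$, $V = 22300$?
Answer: $- \frac{2893411744720}{3} \approx -9.6447 \cdot 10^{11}$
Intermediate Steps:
$c = - \frac{224742112}{3}$ ($c = - \frac{\left(22300 - 8844\right) \left(16290 + 412\right)}{3} = - \frac{13456 \cdot 16702}{3} = \left(- \frac{1}{3}\right) 224742112 = - \frac{224742112}{3} \approx -7.4914 \cdot 10^{7}$)
$\left(W{\left(-101 + 32 \right)} + 13086\right) \left(c + 32781\right) = \left(-206 + 13086\right) \left(- \frac{224742112}{3} + 32781\right) = 12880 \left(- \frac{224643769}{3}\right) = - \frac{2893411744720}{3}$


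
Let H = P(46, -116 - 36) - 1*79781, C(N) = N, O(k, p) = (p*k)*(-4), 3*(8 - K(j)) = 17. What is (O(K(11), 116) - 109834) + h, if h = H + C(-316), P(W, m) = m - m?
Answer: -573041/3 ≈ -1.9101e+5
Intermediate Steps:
K(j) = 7/3 (K(j) = 8 - ⅓*17 = 8 - 17/3 = 7/3)
O(k, p) = -4*k*p (O(k, p) = (k*p)*(-4) = -4*k*p)
P(W, m) = 0
H = -79781 (H = 0 - 1*79781 = 0 - 79781 = -79781)
h = -80097 (h = -79781 - 316 = -80097)
(O(K(11), 116) - 109834) + h = (-4*7/3*116 - 109834) - 80097 = (-3248/3 - 109834) - 80097 = -332750/3 - 80097 = -573041/3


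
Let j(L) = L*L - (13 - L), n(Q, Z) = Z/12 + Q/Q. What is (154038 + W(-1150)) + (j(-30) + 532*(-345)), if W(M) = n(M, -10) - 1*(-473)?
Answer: -169031/6 ≈ -28172.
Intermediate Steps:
n(Q, Z) = 1 + Z/12 (n(Q, Z) = Z*(1/12) + 1 = Z/12 + 1 = 1 + Z/12)
W(M) = 2839/6 (W(M) = (1 + (1/12)*(-10)) - 1*(-473) = (1 - ⅚) + 473 = ⅙ + 473 = 2839/6)
j(L) = -13 + L + L² (j(L) = L² + (-13 + L) = -13 + L + L²)
(154038 + W(-1150)) + (j(-30) + 532*(-345)) = (154038 + 2839/6) + ((-13 - 30 + (-30)²) + 532*(-345)) = 927067/6 + ((-13 - 30 + 900) - 183540) = 927067/6 + (857 - 183540) = 927067/6 - 182683 = -169031/6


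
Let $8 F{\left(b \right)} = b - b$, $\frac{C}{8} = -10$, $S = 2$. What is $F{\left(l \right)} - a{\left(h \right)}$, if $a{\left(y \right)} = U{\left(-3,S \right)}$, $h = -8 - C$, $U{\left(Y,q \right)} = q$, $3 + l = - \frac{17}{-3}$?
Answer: $-2$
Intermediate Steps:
$C = -80$ ($C = 8 \left(-10\right) = -80$)
$l = \frac{8}{3}$ ($l = -3 - \frac{17}{-3} = -3 - - \frac{17}{3} = -3 + \frac{17}{3} = \frac{8}{3} \approx 2.6667$)
$h = 72$ ($h = -8 - -80 = -8 + 80 = 72$)
$a{\left(y \right)} = 2$
$F{\left(b \right)} = 0$ ($F{\left(b \right)} = \frac{b - b}{8} = \frac{1}{8} \cdot 0 = 0$)
$F{\left(l \right)} - a{\left(h \right)} = 0 - 2 = -2$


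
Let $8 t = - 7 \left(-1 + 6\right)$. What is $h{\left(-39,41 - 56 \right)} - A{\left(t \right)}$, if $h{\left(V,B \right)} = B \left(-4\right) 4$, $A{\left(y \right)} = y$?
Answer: $\frac{1955}{8} \approx 244.38$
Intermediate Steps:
$t = - \frac{35}{8}$ ($t = \frac{\left(-7\right) \left(-1 + 6\right)}{8} = \frac{\left(-7\right) 5}{8} = \frac{1}{8} \left(-35\right) = - \frac{35}{8} \approx -4.375$)
$h{\left(V,B \right)} = - 16 B$ ($h{\left(V,B \right)} = - 4 B 4 = - 16 B$)
$h{\left(-39,41 - 56 \right)} - A{\left(t \right)} = - 16 \left(41 - 56\right) - - \frac{35}{8} = \left(-16\right) \left(-15\right) + \frac{35}{8} = 240 + \frac{35}{8} = \frac{1955}{8}$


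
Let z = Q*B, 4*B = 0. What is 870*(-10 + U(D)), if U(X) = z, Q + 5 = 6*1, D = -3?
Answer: -8700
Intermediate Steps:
B = 0 (B = (¼)*0 = 0)
Q = 1 (Q = -5 + 6*1 = -5 + 6 = 1)
z = 0 (z = 1*0 = 0)
U(X) = 0
870*(-10 + U(D)) = 870*(-10 + 0) = 870*(-10) = -8700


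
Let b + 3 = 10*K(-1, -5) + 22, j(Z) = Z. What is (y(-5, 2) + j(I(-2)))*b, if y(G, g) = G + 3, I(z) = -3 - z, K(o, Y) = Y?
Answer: 93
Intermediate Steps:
y(G, g) = 3 + G
b = -31 (b = -3 + (10*(-5) + 22) = -3 + (-50 + 22) = -3 - 28 = -31)
(y(-5, 2) + j(I(-2)))*b = ((3 - 5) + (-3 - 1*(-2)))*(-31) = (-2 + (-3 + 2))*(-31) = (-2 - 1)*(-31) = -3*(-31) = 93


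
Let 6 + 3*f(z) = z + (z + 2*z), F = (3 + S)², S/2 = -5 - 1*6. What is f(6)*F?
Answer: 2166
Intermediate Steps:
S = -22 (S = 2*(-5 - 1*6) = 2*(-5 - 6) = 2*(-11) = -22)
F = 361 (F = (3 - 22)² = (-19)² = 361)
f(z) = -2 + 4*z/3 (f(z) = -2 + (z + (z + 2*z))/3 = -2 + (z + 3*z)/3 = -2 + (4*z)/3 = -2 + 4*z/3)
f(6)*F = (-2 + (4/3)*6)*361 = (-2 + 8)*361 = 6*361 = 2166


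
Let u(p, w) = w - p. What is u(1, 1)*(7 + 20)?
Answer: 0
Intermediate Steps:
u(1, 1)*(7 + 20) = (1 - 1*1)*(7 + 20) = (1 - 1)*27 = 0*27 = 0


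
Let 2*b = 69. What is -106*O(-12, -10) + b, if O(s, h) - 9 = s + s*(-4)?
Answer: -9471/2 ≈ -4735.5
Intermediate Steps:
b = 69/2 (b = (½)*69 = 69/2 ≈ 34.500)
O(s, h) = 9 - 3*s (O(s, h) = 9 + (s + s*(-4)) = 9 + (s - 4*s) = 9 - 3*s)
-106*O(-12, -10) + b = -106*(9 - 3*(-12)) + 69/2 = -106*(9 + 36) + 69/2 = -106*45 + 69/2 = -4770 + 69/2 = -9471/2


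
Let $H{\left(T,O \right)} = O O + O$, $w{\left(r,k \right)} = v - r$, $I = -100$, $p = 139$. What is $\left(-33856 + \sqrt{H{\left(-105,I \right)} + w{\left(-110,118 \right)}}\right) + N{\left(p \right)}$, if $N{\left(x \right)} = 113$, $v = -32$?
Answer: $-33743 + \sqrt{9978} \approx -33643.0$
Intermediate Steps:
$w{\left(r,k \right)} = -32 - r$
$H{\left(T,O \right)} = O + O^{2}$ ($H{\left(T,O \right)} = O^{2} + O = O + O^{2}$)
$\left(-33856 + \sqrt{H{\left(-105,I \right)} + w{\left(-110,118 \right)}}\right) + N{\left(p \right)} = \left(-33856 + \sqrt{- 100 \left(1 - 100\right) - -78}\right) + 113 = \left(-33856 + \sqrt{\left(-100\right) \left(-99\right) + \left(-32 + 110\right)}\right) + 113 = \left(-33856 + \sqrt{9900 + 78}\right) + 113 = \left(-33856 + \sqrt{9978}\right) + 113 = -33743 + \sqrt{9978}$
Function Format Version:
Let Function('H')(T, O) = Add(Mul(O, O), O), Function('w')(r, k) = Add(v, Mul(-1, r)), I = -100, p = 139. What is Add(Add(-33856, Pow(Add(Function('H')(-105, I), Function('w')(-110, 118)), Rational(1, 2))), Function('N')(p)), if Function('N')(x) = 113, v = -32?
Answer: Add(-33743, Pow(9978, Rational(1, 2))) ≈ -33643.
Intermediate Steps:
Function('w')(r, k) = Add(-32, Mul(-1, r))
Function('H')(T, O) = Add(O, Pow(O, 2)) (Function('H')(T, O) = Add(Pow(O, 2), O) = Add(O, Pow(O, 2)))
Add(Add(-33856, Pow(Add(Function('H')(-105, I), Function('w')(-110, 118)), Rational(1, 2))), Function('N')(p)) = Add(Add(-33856, Pow(Add(Mul(-100, Add(1, -100)), Add(-32, Mul(-1, -110))), Rational(1, 2))), 113) = Add(Add(-33856, Pow(Add(Mul(-100, -99), Add(-32, 110)), Rational(1, 2))), 113) = Add(Add(-33856, Pow(Add(9900, 78), Rational(1, 2))), 113) = Add(Add(-33856, Pow(9978, Rational(1, 2))), 113) = Add(-33743, Pow(9978, Rational(1, 2)))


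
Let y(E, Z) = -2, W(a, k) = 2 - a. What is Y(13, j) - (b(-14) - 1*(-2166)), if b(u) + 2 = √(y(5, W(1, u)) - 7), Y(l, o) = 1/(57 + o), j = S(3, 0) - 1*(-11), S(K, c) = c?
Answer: -147151/68 - 3*I ≈ -2164.0 - 3.0*I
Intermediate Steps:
j = 11 (j = 0 - 1*(-11) = 0 + 11 = 11)
b(u) = -2 + 3*I (b(u) = -2 + √(-2 - 7) = -2 + √(-9) = -2 + 3*I)
Y(13, j) - (b(-14) - 1*(-2166)) = 1/(57 + 11) - ((-2 + 3*I) - 1*(-2166)) = 1/68 - ((-2 + 3*I) + 2166) = 1/68 - (2164 + 3*I) = 1/68 + (-2164 - 3*I) = -147151/68 - 3*I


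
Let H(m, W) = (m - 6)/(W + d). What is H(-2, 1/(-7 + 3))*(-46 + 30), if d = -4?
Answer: -512/17 ≈ -30.118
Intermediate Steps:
H(m, W) = (-6 + m)/(-4 + W) (H(m, W) = (m - 6)/(W - 4) = (-6 + m)/(-4 + W))
H(-2, 1/(-7 + 3))*(-46 + 30) = ((-6 - 2)/(-4 + 1/(-7 + 3)))*(-46 + 30) = (-8/(-4 + 1/(-4)))*(-16) = (-8/(-4 - ¼))*(-16) = (-8/(-17/4))*(-16) = -4/17*(-8)*(-16) = (32/17)*(-16) = -512/17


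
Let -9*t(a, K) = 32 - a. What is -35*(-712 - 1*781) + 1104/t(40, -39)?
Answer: 53497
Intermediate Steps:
t(a, K) = -32/9 + a/9 (t(a, K) = -(32 - a)/9 = -32/9 + a/9)
-35*(-712 - 1*781) + 1104/t(40, -39) = -35*(-712 - 1*781) + 1104/(-32/9 + (1/9)*40) = -35*(-712 - 781) + 1104/(-32/9 + 40/9) = -35*(-1493) + 1104/(8/9) = 52255 + 1104*(9/8) = 52255 + 1242 = 53497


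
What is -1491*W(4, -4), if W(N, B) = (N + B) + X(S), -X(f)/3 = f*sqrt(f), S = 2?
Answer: 8946*sqrt(2) ≈ 12652.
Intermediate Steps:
X(f) = -3*f**(3/2) (X(f) = -3*f*sqrt(f) = -3*f**(3/2))
W(N, B) = B + N - 6*sqrt(2) (W(N, B) = (N + B) - 6*sqrt(2) = (B + N) - 6*sqrt(2) = B + N - 6*sqrt(2))
-1491*W(4, -4) = -1491*(-4 + 4 - 6*sqrt(2)) = -(-8946)*sqrt(2) = 8946*sqrt(2)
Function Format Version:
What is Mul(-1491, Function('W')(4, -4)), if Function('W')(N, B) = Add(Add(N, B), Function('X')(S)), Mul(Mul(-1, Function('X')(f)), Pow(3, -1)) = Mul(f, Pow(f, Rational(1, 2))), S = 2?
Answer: Mul(8946, Pow(2, Rational(1, 2))) ≈ 12652.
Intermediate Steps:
Function('X')(f) = Mul(-3, Pow(f, Rational(3, 2))) (Function('X')(f) = Mul(-3, Mul(f, Pow(f, Rational(1, 2)))) = Mul(-3, Pow(f, Rational(3, 2))))
Function('W')(N, B) = Add(B, N, Mul(-6, Pow(2, Rational(1, 2)))) (Function('W')(N, B) = Add(Add(N, B), Mul(-3, Pow(2, Rational(3, 2)))) = Add(Add(B, N), Mul(-3, Mul(2, Pow(2, Rational(1, 2))))) = Add(Add(B, N), Mul(-6, Pow(2, Rational(1, 2)))) = Add(B, N, Mul(-6, Pow(2, Rational(1, 2)))))
Mul(-1491, Function('W')(4, -4)) = Mul(-1491, Add(-4, 4, Mul(-6, Pow(2, Rational(1, 2))))) = Mul(-1491, Mul(-6, Pow(2, Rational(1, 2)))) = Mul(8946, Pow(2, Rational(1, 2)))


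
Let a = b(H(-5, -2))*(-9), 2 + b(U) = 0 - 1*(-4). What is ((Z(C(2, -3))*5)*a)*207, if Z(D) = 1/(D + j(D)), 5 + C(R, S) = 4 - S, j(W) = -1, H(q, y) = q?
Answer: -18630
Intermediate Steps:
b(U) = 2 (b(U) = -2 + (0 - 1*(-4)) = -2 + (0 + 4) = -2 + 4 = 2)
C(R, S) = -1 - S (C(R, S) = -5 + (4 - S) = -1 - S)
Z(D) = 1/(-1 + D) (Z(D) = 1/(D - 1) = 1/(-1 + D))
a = -18 (a = 2*(-9) = -18)
((Z(C(2, -3))*5)*a)*207 = ((5/(-1 + (-1 - 1*(-3))))*(-18))*207 = ((5/(-1 + (-1 + 3)))*(-18))*207 = ((5/(-1 + 2))*(-18))*207 = ((5/1)*(-18))*207 = ((1*5)*(-18))*207 = (5*(-18))*207 = -90*207 = -18630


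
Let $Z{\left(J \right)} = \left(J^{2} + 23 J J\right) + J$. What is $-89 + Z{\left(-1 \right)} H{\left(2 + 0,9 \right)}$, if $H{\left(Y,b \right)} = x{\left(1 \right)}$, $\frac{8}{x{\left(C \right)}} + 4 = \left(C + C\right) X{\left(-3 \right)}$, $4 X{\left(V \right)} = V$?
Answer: $- \frac{1347}{11} \approx -122.45$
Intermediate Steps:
$X{\left(V \right)} = \frac{V}{4}$
$x{\left(C \right)} = \frac{8}{-4 - \frac{3 C}{2}}$ ($x{\left(C \right)} = \frac{8}{-4 + \left(C + C\right) \frac{1}{4} \left(-3\right)} = \frac{8}{-4 + 2 C \left(- \frac{3}{4}\right)} = \frac{8}{-4 - \frac{3 C}{2}}$)
$H{\left(Y,b \right)} = - \frac{16}{11}$ ($H{\left(Y,b \right)} = - \frac{16}{8 + 3 \cdot 1} = - \frac{16}{8 + 3} = - \frac{16}{11}$)
$Z{\left(J \right)} = J + 24 J^{2}$ ($Z{\left(J \right)} = \left(J^{2} + 23 J^{2}\right) + J = 24 J^{2} + J = J + 24 J^{2}$)
$-89 + Z{\left(-1 \right)} H{\left(2 + 0,9 \right)} = -89 + - (1 + 24 \left(-1\right)) \left(- \frac{16}{11}\right) = -89 + - (1 - 24) \left(- \frac{16}{11}\right) = -89 + \left(-1\right) \left(-23\right) \left(- \frac{16}{11}\right) = -89 + 23 \left(- \frac{16}{11}\right) = -89 - \frac{368}{11} = - \frac{1347}{11}$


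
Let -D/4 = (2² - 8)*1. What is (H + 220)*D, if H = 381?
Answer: 9616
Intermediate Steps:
D = 16 (D = -4*(2² - 8) = -4*(4 - 8) = -(-16) = -4*(-4) = 16)
(H + 220)*D = (381 + 220)*16 = 601*16 = 9616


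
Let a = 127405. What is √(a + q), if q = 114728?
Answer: √242133 ≈ 492.07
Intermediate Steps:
√(a + q) = √(127405 + 114728) = √242133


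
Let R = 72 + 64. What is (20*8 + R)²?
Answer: 87616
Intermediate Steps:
R = 136
(20*8 + R)² = (20*8 + 136)² = (160 + 136)² = 296² = 87616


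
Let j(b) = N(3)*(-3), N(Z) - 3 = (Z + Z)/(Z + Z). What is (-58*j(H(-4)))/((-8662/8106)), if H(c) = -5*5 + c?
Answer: -2820888/4331 ≈ -651.33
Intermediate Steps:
N(Z) = 4 (N(Z) = 3 + (Z + Z)/(Z + Z) = 3 + (2*Z)/((2*Z)) = 3 + (2*Z)*(1/(2*Z)) = 3 + 1 = 4)
H(c) = -25 + c
j(b) = -12 (j(b) = 4*(-3) = -12)
(-58*j(H(-4)))/((-8662/8106)) = (-58*(-12))/((-8662/8106)) = 696/((-8662*1/8106)) = 696/(-4331/4053) = 696*(-4053/4331) = -2820888/4331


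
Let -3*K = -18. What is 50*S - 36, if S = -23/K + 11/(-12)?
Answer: -547/2 ≈ -273.50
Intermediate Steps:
K = 6 (K = -1/3*(-18) = 6)
S = -19/4 (S = -23/6 + 11/(-12) = -23*1/6 + 11*(-1/12) = -23/6 - 11/12 = -19/4 ≈ -4.7500)
50*S - 36 = 50*(-19/4) - 36 = -475/2 - 36 = -547/2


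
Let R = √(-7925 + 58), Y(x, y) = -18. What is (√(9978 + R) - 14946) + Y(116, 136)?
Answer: -14964 + √(9978 + I*√7867) ≈ -14864.0 + 0.44396*I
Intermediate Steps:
R = I*√7867 (R = √(-7867) = I*√7867 ≈ 88.696*I)
(√(9978 + R) - 14946) + Y(116, 136) = (√(9978 + I*√7867) - 14946) - 18 = (-14946 + √(9978 + I*√7867)) - 18 = -14964 + √(9978 + I*√7867)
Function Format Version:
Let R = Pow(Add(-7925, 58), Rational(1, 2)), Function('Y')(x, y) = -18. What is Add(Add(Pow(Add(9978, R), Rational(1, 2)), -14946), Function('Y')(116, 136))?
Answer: Add(-14964, Pow(Add(9978, Mul(I, Pow(7867, Rational(1, 2)))), Rational(1, 2))) ≈ Add(-14864., Mul(0.44396, I))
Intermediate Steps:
R = Mul(I, Pow(7867, Rational(1, 2))) (R = Pow(-7867, Rational(1, 2)) = Mul(I, Pow(7867, Rational(1, 2))) ≈ Mul(88.696, I))
Add(Add(Pow(Add(9978, R), Rational(1, 2)), -14946), Function('Y')(116, 136)) = Add(Add(Pow(Add(9978, Mul(I, Pow(7867, Rational(1, 2)))), Rational(1, 2)), -14946), -18) = Add(Add(-14946, Pow(Add(9978, Mul(I, Pow(7867, Rational(1, 2)))), Rational(1, 2))), -18) = Add(-14964, Pow(Add(9978, Mul(I, Pow(7867, Rational(1, 2)))), Rational(1, 2)))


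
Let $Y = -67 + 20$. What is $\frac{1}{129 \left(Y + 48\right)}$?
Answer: $\frac{1}{129} \approx 0.0077519$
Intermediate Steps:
$Y = -47$
$\frac{1}{129 \left(Y + 48\right)} = \frac{1}{129 \left(-47 + 48\right)} = \frac{1}{129 \cdot 1} = \frac{1}{129}$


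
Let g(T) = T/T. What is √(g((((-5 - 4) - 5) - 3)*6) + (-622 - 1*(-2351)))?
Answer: √1730 ≈ 41.593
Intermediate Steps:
g(T) = 1
√(g((((-5 - 4) - 5) - 3)*6) + (-622 - 1*(-2351))) = √(1 + (-622 - 1*(-2351))) = √(1 + (-622 + 2351)) = √(1 + 1729) = √1730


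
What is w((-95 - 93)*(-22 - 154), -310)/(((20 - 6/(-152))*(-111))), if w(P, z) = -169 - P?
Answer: 2527532/169053 ≈ 14.951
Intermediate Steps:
w((-95 - 93)*(-22 - 154), -310)/(((20 - 6/(-152))*(-111))) = (-169 - (-95 - 93)*(-22 - 154))/(((20 - 6/(-152))*(-111))) = (-169 - (-188)*(-176))/(((20 - 6*(-1/152))*(-111))) = (-169 - 1*33088)/(((20 + 3/76)*(-111))) = (-169 - 33088)/(((1523/76)*(-111))) = -33257/(-169053/76) = -33257*(-76/169053) = 2527532/169053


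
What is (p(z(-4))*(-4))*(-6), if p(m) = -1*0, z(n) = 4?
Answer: 0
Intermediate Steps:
p(m) = 0
(p(z(-4))*(-4))*(-6) = (0*(-4))*(-6) = 0*(-6) = 0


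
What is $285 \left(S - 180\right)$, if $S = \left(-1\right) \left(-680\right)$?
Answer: $142500$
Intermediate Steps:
$S = 680$
$285 \left(S - 180\right) = 285 \left(680 - 180\right) = 285 \cdot 500 = 142500$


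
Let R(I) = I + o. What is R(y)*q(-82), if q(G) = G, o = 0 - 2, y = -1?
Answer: 246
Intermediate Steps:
o = -2
R(I) = -2 + I (R(I) = I - 2 = -2 + I)
R(y)*q(-82) = (-2 - 1)*(-82) = -3*(-82) = 246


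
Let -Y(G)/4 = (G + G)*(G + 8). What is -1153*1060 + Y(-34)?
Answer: -1229252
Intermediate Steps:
Y(G) = -8*G*(8 + G) (Y(G) = -4*(G + G)*(G + 8) = -4*2*G*(8 + G) = -8*G*(8 + G))
-1153*1060 + Y(-34) = -1153*1060 - 8*(-34)*(8 - 34) = -1222180 - 8*(-34)*(-26) = -1222180 - 7072 = -1229252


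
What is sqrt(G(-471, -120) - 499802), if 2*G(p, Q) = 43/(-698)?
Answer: I*sqrt(243505548615)/698 ≈ 706.97*I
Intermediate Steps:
G(p, Q) = -43/1396 (G(p, Q) = (43/(-698))/2 = (43*(-1/698))/2 = (1/2)*(-43/698) = -43/1396)
sqrt(G(-471, -120) - 499802) = sqrt(-43/1396 - 499802) = sqrt(-697723635/1396) = I*sqrt(243505548615)/698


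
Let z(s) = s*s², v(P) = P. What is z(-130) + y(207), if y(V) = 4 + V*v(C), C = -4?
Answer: -2197824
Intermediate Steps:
y(V) = 4 - 4*V (y(V) = 4 + V*(-4) = 4 - 4*V)
z(s) = s³
z(-130) + y(207) = (-130)³ + (4 - 4*207) = -2197000 + (4 - 828) = -2197000 - 824 = -2197824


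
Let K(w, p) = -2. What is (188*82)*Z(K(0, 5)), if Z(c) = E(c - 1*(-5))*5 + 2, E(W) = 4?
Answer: 339152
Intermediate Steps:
Z(c) = 22 (Z(c) = 4*5 + 2 = 20 + 2 = 22)
(188*82)*Z(K(0, 5)) = (188*82)*22 = 15416*22 = 339152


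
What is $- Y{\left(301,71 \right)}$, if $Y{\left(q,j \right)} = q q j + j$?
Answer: $-6432742$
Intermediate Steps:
$Y{\left(q,j \right)} = j + j q^{2}$ ($Y{\left(q,j \right)} = q^{2} j + j = j q^{2} + j = j + j q^{2}$)
$- Y{\left(301,71 \right)} = - 71 \left(1 + 301^{2}\right) = - 71 \left(1 + 90601\right) = - 71 \cdot 90602 = \left(-1\right) 6432742 = -6432742$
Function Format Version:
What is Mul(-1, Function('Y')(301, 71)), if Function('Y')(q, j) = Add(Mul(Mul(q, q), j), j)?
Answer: -6432742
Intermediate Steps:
Function('Y')(q, j) = Add(j, Mul(j, Pow(q, 2))) (Function('Y')(q, j) = Add(Mul(Pow(q, 2), j), j) = Add(Mul(j, Pow(q, 2)), j) = Add(j, Mul(j, Pow(q, 2))))
Mul(-1, Function('Y')(301, 71)) = Mul(-1, Mul(71, Add(1, Pow(301, 2)))) = Mul(-1, Mul(71, Add(1, 90601))) = Mul(-1, Mul(71, 90602)) = Mul(-1, 6432742) = -6432742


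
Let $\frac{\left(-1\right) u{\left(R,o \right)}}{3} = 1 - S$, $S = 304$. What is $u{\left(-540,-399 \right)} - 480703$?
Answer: $-479794$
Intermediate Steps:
$u{\left(R,o \right)} = 909$ ($u{\left(R,o \right)} = - 3 \left(1 - 304\right) = \left(-3\right) \left(-303\right) = 909$)
$u{\left(-540,-399 \right)} - 480703 = 909 - 480703 = -479794$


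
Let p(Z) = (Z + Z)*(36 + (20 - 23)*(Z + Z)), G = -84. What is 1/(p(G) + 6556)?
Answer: -1/84164 ≈ -1.1882e-5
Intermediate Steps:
p(Z) = 2*Z*(36 - 6*Z) (p(Z) = (2*Z)*(36 - 6*Z) = 2*Z*(36 - 6*Z))
1/(p(G) + 6556) = 1/(12*(-84)*(6 - 1*(-84)) + 6556) = 1/(12*(-84)*(6 + 84) + 6556) = 1/(12*(-84)*90 + 6556) = 1/(-90720 + 6556) = 1/(-84164) = -1/84164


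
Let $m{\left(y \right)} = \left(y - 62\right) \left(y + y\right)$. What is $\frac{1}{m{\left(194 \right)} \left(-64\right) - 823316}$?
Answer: $- \frac{1}{4101140} \approx -2.4383 \cdot 10^{-7}$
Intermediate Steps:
$m{\left(y \right)} = 2 y \left(-62 + y\right)$ ($m{\left(y \right)} = \left(-62 + y\right) 2 y = 2 y \left(-62 + y\right)$)
$\frac{1}{m{\left(194 \right)} \left(-64\right) - 823316} = \frac{1}{2 \cdot 194 \left(-62 + 194\right) \left(-64\right) - 823316} = \frac{1}{2 \cdot 194 \cdot 132 \left(-64\right) - 823316} = \frac{1}{51216 \left(-64\right) - 823316} = \frac{1}{-3277824 - 823316} = \frac{1}{-4101140} = - \frac{1}{4101140}$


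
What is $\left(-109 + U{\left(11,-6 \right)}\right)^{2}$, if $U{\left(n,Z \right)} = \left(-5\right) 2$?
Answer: $14161$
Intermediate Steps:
$U{\left(n,Z \right)} = -10$
$\left(-109 + U{\left(11,-6 \right)}\right)^{2} = \left(-109 - 10\right)^{2} = \left(-119\right)^{2} = 14161$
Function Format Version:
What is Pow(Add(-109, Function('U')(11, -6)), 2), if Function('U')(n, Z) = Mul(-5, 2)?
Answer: 14161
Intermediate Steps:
Function('U')(n, Z) = -10
Pow(Add(-109, Function('U')(11, -6)), 2) = Pow(Add(-109, -10), 2) = Pow(-119, 2) = 14161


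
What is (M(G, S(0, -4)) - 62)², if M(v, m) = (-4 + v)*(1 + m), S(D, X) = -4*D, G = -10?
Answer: 5776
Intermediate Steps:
M(v, m) = (1 + m)*(-4 + v)
(M(G, S(0, -4)) - 62)² = ((-4 - 10 - (-16)*0 - 4*0*(-10)) - 62)² = ((-4 - 10 - 4*0 + 0*(-10)) - 62)² = ((-4 - 10 + 0 + 0) - 62)² = (-14 - 62)² = (-76)² = 5776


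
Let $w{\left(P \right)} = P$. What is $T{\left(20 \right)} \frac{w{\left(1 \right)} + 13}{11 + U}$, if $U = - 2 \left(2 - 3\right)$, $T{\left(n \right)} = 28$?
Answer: $\frac{392}{13} \approx 30.154$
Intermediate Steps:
$U = 2$ ($U = - 2 \left(2 - 3\right) = \left(-2\right) \left(-1\right) = 2$)
$T{\left(20 \right)} \frac{w{\left(1 \right)} + 13}{11 + U} = 28 \frac{1 + 13}{11 + 2} = 28 \cdot \frac{14}{13} = \frac{392}{13}$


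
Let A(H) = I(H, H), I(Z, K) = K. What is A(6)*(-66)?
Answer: -396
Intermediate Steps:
A(H) = H
A(6)*(-66) = 6*(-66) = -396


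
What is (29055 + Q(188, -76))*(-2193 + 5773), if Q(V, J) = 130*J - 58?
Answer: 68438860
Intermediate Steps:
Q(V, J) = -58 + 130*J
(29055 + Q(188, -76))*(-2193 + 5773) = (29055 + (-58 + 130*(-76)))*(-2193 + 5773) = (29055 + (-58 - 9880))*3580 = (29055 - 9938)*3580 = 19117*3580 = 68438860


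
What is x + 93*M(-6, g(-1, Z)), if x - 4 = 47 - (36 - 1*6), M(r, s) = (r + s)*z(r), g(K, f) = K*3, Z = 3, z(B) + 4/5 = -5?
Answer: 24378/5 ≈ 4875.6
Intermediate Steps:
z(B) = -29/5 (z(B) = -4/5 - 5 = -29/5)
g(K, f) = 3*K
M(r, s) = -29*r/5 - 29*s/5 (M(r, s) = (r + s)*(-29/5) = -29*r/5 - 29*s/5)
x = 21 (x = 4 + (47 - (36 - 1*6)) = 4 + (47 - (36 - 6)) = 4 + (47 - 1*30) = 4 + (47 - 30) = 4 + 17 = 21)
x + 93*M(-6, g(-1, Z)) = 21 + 93*(-29/5*(-6) - 87*(-1)/5) = 21 + 93*(174/5 - 29/5*(-3)) = 21 + 93*(174/5 + 87/5) = 21 + 93*(261/5) = 21 + 24273/5 = 24378/5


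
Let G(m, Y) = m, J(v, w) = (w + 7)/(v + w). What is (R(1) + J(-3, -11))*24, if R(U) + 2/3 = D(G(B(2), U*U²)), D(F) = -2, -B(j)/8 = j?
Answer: -400/7 ≈ -57.143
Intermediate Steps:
J(v, w) = (7 + w)/(v + w)
B(j) = -8*j
R(U) = -8/3 (R(U) = -⅔ - 2 = -8/3)
(R(1) + J(-3, -11))*24 = (-8/3 + (7 - 11)/(-3 - 11))*24 = (-8/3 - 4/(-14))*24 = (-8/3 - 1/14*(-4))*24 = (-8/3 + 2/7)*24 = -50/21*24 = -400/7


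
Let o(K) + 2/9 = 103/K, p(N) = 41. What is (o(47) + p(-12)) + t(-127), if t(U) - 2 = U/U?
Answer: 19445/423 ≈ 45.969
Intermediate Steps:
t(U) = 3 (t(U) = 2 + U/U = 2 + 1 = 3)
o(K) = -2/9 + 103/K
(o(47) + p(-12)) + t(-127) = ((-2/9 + 103/47) + 41) + 3 = (833/423 + 41) + 3 = 18176/423 + 3 = 19445/423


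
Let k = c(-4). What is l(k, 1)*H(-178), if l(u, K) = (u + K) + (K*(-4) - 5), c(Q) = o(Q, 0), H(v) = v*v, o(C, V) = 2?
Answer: -190104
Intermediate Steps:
H(v) = v²
c(Q) = 2
k = 2
l(u, K) = -5 + u - 3*K (l(u, K) = (K + u) + (-4*K - 5) = (K + u) + (-5 - 4*K) = -5 + u - 3*K)
l(k, 1)*H(-178) = (-5 + 2 - 3*1)*(-178)² = (-5 + 2 - 3)*31684 = -6*31684 = -190104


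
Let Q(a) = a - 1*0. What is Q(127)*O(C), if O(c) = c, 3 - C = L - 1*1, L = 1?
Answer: 381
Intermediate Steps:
Q(a) = a (Q(a) = a + 0 = a)
C = 3 (C = 3 - (1 - 1*1) = 3 - (1 - 1) = 3 - 1*0 = 3 + 0 = 3)
Q(127)*O(C) = 127*3 = 381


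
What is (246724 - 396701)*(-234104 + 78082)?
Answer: 23399711494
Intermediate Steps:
(246724 - 396701)*(-234104 + 78082) = -149977*(-156022) = 23399711494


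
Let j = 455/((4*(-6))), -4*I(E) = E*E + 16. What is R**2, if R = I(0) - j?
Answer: 128881/576 ≈ 223.75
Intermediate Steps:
I(E) = -4 - E**2/4 (I(E) = -(E*E + 16)/4 = -(E**2 + 16)/4 = -(16 + E**2)/4 = -4 - E**2/4)
j = -455/24 (j = 455/(-24) = 455*(-1/24) = -455/24 ≈ -18.958)
R = 359/24 (R = (-4 - 1/4*0**2) - 1*(-455/24) = (-4 - 1/4*0) + 455/24 = (-4 + 0) + 455/24 = -4 + 455/24 = 359/24 ≈ 14.958)
R**2 = (359/24)**2 = 128881/576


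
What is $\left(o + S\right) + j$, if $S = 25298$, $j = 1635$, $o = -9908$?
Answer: $17025$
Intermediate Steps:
$\left(o + S\right) + j = \left(-9908 + 25298\right) + 1635 = 15390 + 1635 = 17025$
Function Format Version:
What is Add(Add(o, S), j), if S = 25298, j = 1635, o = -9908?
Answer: 17025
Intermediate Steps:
Add(Add(o, S), j) = Add(Add(-9908, 25298), 1635) = Add(15390, 1635) = 17025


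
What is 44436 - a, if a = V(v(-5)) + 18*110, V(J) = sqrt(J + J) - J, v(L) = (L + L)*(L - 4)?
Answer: 42546 - 6*sqrt(5) ≈ 42533.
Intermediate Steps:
v(L) = 2*L*(-4 + L) (v(L) = (2*L)*(-4 + L) = 2*L*(-4 + L))
V(J) = -J + sqrt(2)*sqrt(J) (V(J) = sqrt(2*J) - J = sqrt(2)*sqrt(J) - J = -J + sqrt(2)*sqrt(J))
a = 1890 + 6*sqrt(5) (a = (-2*(-5)*(-4 - 5) + sqrt(2)*sqrt(2*(-5)*(-4 - 5))) + 18*110 = (-2*(-5)*(-9) + sqrt(2)*sqrt(2*(-5)*(-9))) + 1980 = (-1*90 + sqrt(2)*sqrt(90)) + 1980 = (-90 + sqrt(2)*(3*sqrt(10))) + 1980 = (-90 + 6*sqrt(5)) + 1980 = 1890 + 6*sqrt(5) ≈ 1903.4)
44436 - a = 44436 - (1890 + 6*sqrt(5)) = 44436 + (-1890 - 6*sqrt(5)) = 42546 - 6*sqrt(5)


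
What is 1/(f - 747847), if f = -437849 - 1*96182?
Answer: -1/1281878 ≈ -7.8011e-7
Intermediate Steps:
f = -534031 (f = -437849 - 96182 = -534031)
1/(f - 747847) = 1/(-534031 - 747847) = 1/(-1281878) = -1/1281878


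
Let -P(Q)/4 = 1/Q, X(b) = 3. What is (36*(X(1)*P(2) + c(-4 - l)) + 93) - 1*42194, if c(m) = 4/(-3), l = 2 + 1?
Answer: -42365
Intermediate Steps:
l = 3
P(Q) = -4/Q
c(m) = -4/3 (c(m) = 4*(-1/3) = -4/3)
(36*(X(1)*P(2) + c(-4 - l)) + 93) - 1*42194 = (36*(3*(-4/2) - 4/3) + 93) - 1*42194 = (36*(3*(-4*1/2) - 4/3) + 93) - 42194 = (36*(3*(-2) - 4/3) + 93) - 42194 = (36*(-6 - 4/3) + 93) - 42194 = (36*(-22/3) + 93) - 42194 = (-264 + 93) - 42194 = -171 - 42194 = -42365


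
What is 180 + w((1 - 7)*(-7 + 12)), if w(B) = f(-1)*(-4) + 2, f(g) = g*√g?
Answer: 182 + 4*I ≈ 182.0 + 4.0*I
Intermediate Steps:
f(g) = g^(3/2)
w(B) = 2 + 4*I (w(B) = (-1)^(3/2)*(-4) + 2 = -I*(-4) + 2 = 4*I + 2 = 2 + 4*I)
180 + w((1 - 7)*(-7 + 12)) = 180 + (2 + 4*I) = 182 + 4*I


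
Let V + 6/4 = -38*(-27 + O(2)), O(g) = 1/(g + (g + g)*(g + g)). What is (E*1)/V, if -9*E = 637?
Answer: -182/2629 ≈ -0.069228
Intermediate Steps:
E = -637/9 (E = -⅑*637 = -637/9 ≈ -70.778)
O(g) = 1/(g + 4*g²) (O(g) = 1/(g + (2*g)*(2*g)) = 1/(g + 4*g²))
V = 18403/18 (V = -3/2 - 38*(-27 + 1/(2*(1 + 4*2))) = -3/2 - 38*(-27 + 1/(2*(1 + 8))) = -3/2 - 38*(-27 + (½)/9) = -3/2 - 38*(-27 + (½)*(⅑)) = -3/2 - 38*(-27 + 1/18) = -3/2 - 38*(-485/18) = -3/2 + 9215/9 = 18403/18 ≈ 1022.4)
(E*1)/V = (-637/9*1)/(18403/18) = -637/9*18/18403 = -182/2629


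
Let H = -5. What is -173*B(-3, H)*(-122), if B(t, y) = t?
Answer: -63318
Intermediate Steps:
-173*B(-3, H)*(-122) = -173*(-3)*(-122) = 519*(-122) = -63318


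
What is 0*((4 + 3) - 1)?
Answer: 0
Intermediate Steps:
0*((4 + 3) - 1) = 0*(7 - 1) = 0*6 = 0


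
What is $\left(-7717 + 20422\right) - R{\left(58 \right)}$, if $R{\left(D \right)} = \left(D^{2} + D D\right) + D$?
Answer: $5919$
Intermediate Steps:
$R{\left(D \right)} = D + 2 D^{2}$ ($R{\left(D \right)} = \left(D^{2} + D^{2}\right) + D = 2 D^{2} + D = D + 2 D^{2}$)
$\left(-7717 + 20422\right) - R{\left(58 \right)} = \left(-7717 + 20422\right) - 58 \left(1 + 2 \cdot 58\right) = 12705 - 58 \left(1 + 116\right) = 12705 - 58 \cdot 117 = 12705 - 6786 = 5919$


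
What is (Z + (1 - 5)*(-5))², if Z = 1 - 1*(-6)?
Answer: 729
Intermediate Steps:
Z = 7 (Z = 1 + 6 = 7)
(Z + (1 - 5)*(-5))² = (7 + (1 - 5)*(-5))² = (7 - 4*(-5))² = (7 + 20)² = 27² = 729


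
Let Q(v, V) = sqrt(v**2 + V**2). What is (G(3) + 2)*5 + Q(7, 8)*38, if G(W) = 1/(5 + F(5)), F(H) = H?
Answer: 21/2 + 38*sqrt(113) ≈ 414.45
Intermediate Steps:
Q(v, V) = sqrt(V**2 + v**2)
G(W) = 1/10 (G(W) = 1/(5 + 5) = 1/10)
(G(3) + 2)*5 + Q(7, 8)*38 = (1/10 + 2)*5 + sqrt(8**2 + 7**2)*38 = (21/10)*5 + sqrt(64 + 49)*38 = 21/2 + sqrt(113)*38 = 21/2 + 38*sqrt(113)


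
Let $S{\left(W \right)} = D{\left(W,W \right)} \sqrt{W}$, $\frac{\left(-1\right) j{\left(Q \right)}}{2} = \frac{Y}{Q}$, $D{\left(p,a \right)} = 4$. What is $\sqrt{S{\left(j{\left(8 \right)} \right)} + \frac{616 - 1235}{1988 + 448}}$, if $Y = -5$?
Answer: $\frac{\sqrt{-376971 + 2967048 \sqrt{5}}}{1218} \approx 2.0538$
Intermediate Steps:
$j{\left(Q \right)} = \frac{10}{Q}$ ($j{\left(Q \right)} = - 2 \left(- \frac{5}{Q}\right) = \frac{10}{Q}$)
$S{\left(W \right)} = 4 \sqrt{W}$
$\sqrt{S{\left(j{\left(8 \right)} \right)} + \frac{616 - 1235}{1988 + 448}} = \sqrt{4 \sqrt{\frac{10}{8}} + \frac{616 - 1235}{1988 + 448}} = \sqrt{4 \sqrt{10 \cdot \frac{1}{8}} - \frac{619}{2436}} = \sqrt{4 \sqrt{\frac{5}{4}} - \frac{619}{2436}} = \sqrt{4 \frac{\sqrt{5}}{2} - \frac{619}{2436}} = \sqrt{2 \sqrt{5} - \frac{619}{2436}} = \sqrt{- \frac{619}{2436} + 2 \sqrt{5}}$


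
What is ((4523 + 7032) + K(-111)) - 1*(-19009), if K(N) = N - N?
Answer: 30564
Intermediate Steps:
K(N) = 0
((4523 + 7032) + K(-111)) - 1*(-19009) = ((4523 + 7032) + 0) - 1*(-19009) = (11555 + 0) + 19009 = 11555 + 19009 = 30564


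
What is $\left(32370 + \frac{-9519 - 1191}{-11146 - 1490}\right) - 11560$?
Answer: $\frac{14609215}{702} \approx 20811.0$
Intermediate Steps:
$\left(32370 + \frac{-9519 - 1191}{-11146 - 1490}\right) - 11560 = \left(32370 - \frac{10710}{-12636}\right) - 11560 = \left(32370 - - \frac{595}{702}\right) - 11560 = \left(32370 + \frac{595}{702}\right) - 11560 = \frac{22724335}{702} - 11560 = \frac{14609215}{702}$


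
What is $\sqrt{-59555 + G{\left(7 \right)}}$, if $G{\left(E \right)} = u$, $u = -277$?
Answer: $6 i \sqrt{1662} \approx 244.61 i$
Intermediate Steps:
$G{\left(E \right)} = -277$
$\sqrt{-59555 + G{\left(7 \right)}} = \sqrt{-59555 - 277} = \sqrt{-59832} = 6 i \sqrt{1662}$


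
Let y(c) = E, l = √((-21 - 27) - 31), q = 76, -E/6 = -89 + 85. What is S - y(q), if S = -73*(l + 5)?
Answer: -389 - 73*I*√79 ≈ -389.0 - 648.84*I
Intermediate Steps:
E = 24 (E = -6*(-89 + 85) = -6*(-4) = 24)
l = I*√79 (l = √(-48 - 31) = √(-79) = I*√79 ≈ 8.8882*I)
y(c) = 24
S = -365 - 73*I*√79 (S = -73*(I*√79 + 5) = -73*(5 + I*√79) = -365 - 73*I*√79 ≈ -365.0 - 648.84*I)
S - y(q) = (-365 - 73*I*√79) - 1*24 = (-365 - 73*I*√79) - 24 = -389 - 73*I*√79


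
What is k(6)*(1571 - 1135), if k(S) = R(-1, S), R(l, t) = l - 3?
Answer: -1744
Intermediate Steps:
R(l, t) = -3 + l
k(S) = -4 (k(S) = -3 - 1 = -4)
k(6)*(1571 - 1135) = -4*(1571 - 1135) = -4*436 = -1744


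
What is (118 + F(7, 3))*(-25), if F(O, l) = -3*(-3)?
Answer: -3175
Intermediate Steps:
F(O, l) = 9
(118 + F(7, 3))*(-25) = (118 + 9)*(-25) = 127*(-25) = -3175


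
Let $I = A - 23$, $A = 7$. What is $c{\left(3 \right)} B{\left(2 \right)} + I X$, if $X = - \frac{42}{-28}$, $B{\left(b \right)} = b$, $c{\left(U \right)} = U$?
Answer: $-18$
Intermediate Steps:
$I = -16$ ($I = 7 - 23 = -16$)
$X = \frac{3}{2}$ ($X = \left(-42\right) \left(- \frac{1}{28}\right) = \frac{3}{2} \approx 1.5$)
$c{\left(3 \right)} B{\left(2 \right)} + I X = 3 \cdot 2 - 24 = 6 - 24 = -18$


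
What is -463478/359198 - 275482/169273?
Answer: -88703447465/30401261527 ≈ -2.9178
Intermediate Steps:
-463478/359198 - 275482/169273 = -463478*1/359198 - 275482*1/169273 = -231739/179599 - 275482/169273 = -88703447465/30401261527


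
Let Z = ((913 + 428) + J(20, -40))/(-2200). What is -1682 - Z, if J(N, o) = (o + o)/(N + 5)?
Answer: -18495311/11000 ≈ -1681.4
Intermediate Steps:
J(N, o) = 2*o/(5 + N) (J(N, o) = (2*o)/(5 + N) = 2*o/(5 + N))
Z = -6689/11000 (Z = ((913 + 428) + 2*(-40)/(5 + 20))/(-2200) = (1341 + 2*(-40)/25)*(-1/2200) = (1341 + 2*(-40)*(1/25))*(-1/2200) = (1341 - 16/5)*(-1/2200) = (6689/5)*(-1/2200) = -6689/11000 ≈ -0.60809)
-1682 - Z = -1682 - 1*(-6689/11000) = -1682 + 6689/11000 = -18495311/11000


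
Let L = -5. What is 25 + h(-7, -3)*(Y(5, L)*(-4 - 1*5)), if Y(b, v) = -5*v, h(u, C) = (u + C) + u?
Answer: 3850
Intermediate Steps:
h(u, C) = C + 2*u (h(u, C) = (C + u) + u = C + 2*u)
25 + h(-7, -3)*(Y(5, L)*(-4 - 1*5)) = 25 + (-3 + 2*(-7))*((-5*(-5))*(-4 - 1*5)) = 25 + (-3 - 14)*(25*(-4 - 5)) = 25 - 425*(-9) = 25 - 17*(-225) = 25 + 3825 = 3850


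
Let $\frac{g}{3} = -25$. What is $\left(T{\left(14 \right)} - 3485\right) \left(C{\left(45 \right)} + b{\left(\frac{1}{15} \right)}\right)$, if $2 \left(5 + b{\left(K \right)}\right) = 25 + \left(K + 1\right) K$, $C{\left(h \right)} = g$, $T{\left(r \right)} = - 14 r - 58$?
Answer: $\frac{113512301}{450} \approx 2.5225 \cdot 10^{5}$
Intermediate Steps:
$g = -75$ ($g = 3 \left(-25\right) = -75$)
$T{\left(r \right)} = -58 - 14 r$
$C{\left(h \right)} = -75$
$b{\left(K \right)} = \frac{15}{2} + \frac{K \left(1 + K\right)}{2}$ ($b{\left(K \right)} = -5 + \frac{25 + \left(K + 1\right) K}{2} = -5 + \frac{25 + \left(1 + K\right) K}{2} = -5 + \frac{25 + K \left(1 + K\right)}{2} = -5 + \left(\frac{25}{2} + \frac{K \left(1 + K\right)}{2}\right) = \frac{15}{2} + \frac{K \left(1 + K\right)}{2}$)
$\left(T{\left(14 \right)} - 3485\right) \left(C{\left(45 \right)} + b{\left(\frac{1}{15} \right)}\right) = \left(\left(-58 - 196\right) - 3485\right) \left(-75 + \left(\frac{15}{2} + \frac{1}{2 \cdot 15} + \frac{\left(\frac{1}{15}\right)^{2}}{2}\right)\right) = \left(\left(-58 - 196\right) - 3485\right) \left(-75 + \left(\frac{15}{2} + \frac{1}{2} \cdot \frac{1}{15} + \frac{1}{2 \cdot 225}\right)\right) = \left(-254 - 3485\right) \left(-75 + \left(\frac{15}{2} + \frac{1}{30} + \frac{1}{2} \cdot \frac{1}{225}\right)\right) = - 3739 \left(-75 + \left(\frac{15}{2} + \frac{1}{30} + \frac{1}{450}\right)\right) = - 3739 \left(-75 + \frac{3391}{450}\right) = \left(-3739\right) \left(- \frac{30359}{450}\right) = \frac{113512301}{450}$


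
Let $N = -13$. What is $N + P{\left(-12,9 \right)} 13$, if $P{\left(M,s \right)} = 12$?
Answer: $143$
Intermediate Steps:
$N + P{\left(-12,9 \right)} 13 = -13 + 12 \cdot 13 = -13 + 156 = 143$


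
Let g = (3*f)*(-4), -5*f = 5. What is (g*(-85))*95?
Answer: -96900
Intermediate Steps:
f = -1 (f = -⅕*5 = -1)
g = 12 (g = (3*(-1))*(-4) = -3*(-4) = 12)
(g*(-85))*95 = (12*(-85))*95 = -1020*95 = -96900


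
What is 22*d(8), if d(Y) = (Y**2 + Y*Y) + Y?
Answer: 2992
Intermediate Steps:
d(Y) = Y + 2*Y**2 (d(Y) = (Y**2 + Y**2) + Y = 2*Y**2 + Y = Y + 2*Y**2)
22*d(8) = 22*(8*(1 + 2*8)) = 22*(8*(1 + 16)) = 22*(8*17) = 22*136 = 2992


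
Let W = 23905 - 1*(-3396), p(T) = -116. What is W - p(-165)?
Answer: 27417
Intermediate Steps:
W = 27301 (W = 23905 + 3396 = 27301)
W - p(-165) = 27301 - 1*(-116) = 27301 + 116 = 27417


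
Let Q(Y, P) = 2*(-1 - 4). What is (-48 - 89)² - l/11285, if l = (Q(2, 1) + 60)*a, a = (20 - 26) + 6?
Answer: 18769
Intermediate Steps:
a = 0 (a = -6 + 6 = 0)
Q(Y, P) = -10 (Q(Y, P) = 2*(-5) = -10)
l = 0 (l = (-10 + 60)*0 = 50*0 = 0)
(-48 - 89)² - l/11285 = (-48 - 89)² - 0/11285 = (-137)² - 0/11285 = 18769 - 1*0 = 18769 + 0 = 18769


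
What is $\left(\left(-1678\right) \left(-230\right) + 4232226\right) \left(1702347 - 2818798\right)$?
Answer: $-5155956048866$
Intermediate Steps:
$\left(\left(-1678\right) \left(-230\right) + 4232226\right) \left(1702347 - 2818798\right) = \left(385940 + 4232226\right) \left(-1116451\right) = 4618166 \left(-1116451\right) = -5155956048866$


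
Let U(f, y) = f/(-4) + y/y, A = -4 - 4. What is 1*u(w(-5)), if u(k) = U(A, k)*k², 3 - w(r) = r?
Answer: 192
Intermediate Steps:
A = -8
U(f, y) = 1 - f/4 (U(f, y) = f*(-¼) + 1 = -f/4 + 1 = 1 - f/4)
w(r) = 3 - r
u(k) = 3*k² (u(k) = (1 - ¼*(-8))*k² = (1 + 2)*k² = 3*k²)
1*u(w(-5)) = 1*(3*(3 - 1*(-5))²) = 1*(3*(3 + 5)²) = 1*(3*8²) = 1*(3*64) = 1*192 = 192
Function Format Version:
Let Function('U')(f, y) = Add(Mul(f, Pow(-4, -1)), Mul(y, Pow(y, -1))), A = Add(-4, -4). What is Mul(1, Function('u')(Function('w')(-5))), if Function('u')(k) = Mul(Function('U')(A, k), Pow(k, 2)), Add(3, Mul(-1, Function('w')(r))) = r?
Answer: 192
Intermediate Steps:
A = -8
Function('U')(f, y) = Add(1, Mul(Rational(-1, 4), f)) (Function('U')(f, y) = Add(Mul(f, Rational(-1, 4)), 1) = Add(Mul(Rational(-1, 4), f), 1) = Add(1, Mul(Rational(-1, 4), f)))
Function('w')(r) = Add(3, Mul(-1, r))
Function('u')(k) = Mul(3, Pow(k, 2)) (Function('u')(k) = Mul(Add(1, Mul(Rational(-1, 4), -8)), Pow(k, 2)) = Mul(Add(1, 2), Pow(k, 2)) = Mul(3, Pow(k, 2)))
Mul(1, Function('u')(Function('w')(-5))) = Mul(1, Mul(3, Pow(Add(3, Mul(-1, -5)), 2))) = Mul(1, Mul(3, Pow(Add(3, 5), 2))) = Mul(1, Mul(3, Pow(8, 2))) = Mul(1, Mul(3, 64)) = Mul(1, 192) = 192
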